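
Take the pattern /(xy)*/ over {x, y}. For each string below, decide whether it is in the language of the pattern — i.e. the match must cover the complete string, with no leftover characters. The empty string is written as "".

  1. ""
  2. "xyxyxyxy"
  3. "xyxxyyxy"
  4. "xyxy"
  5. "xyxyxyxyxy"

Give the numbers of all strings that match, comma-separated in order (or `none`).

1 → match
2 → match
3 → no match
4 → match
5 → match

1, 2, 4, 5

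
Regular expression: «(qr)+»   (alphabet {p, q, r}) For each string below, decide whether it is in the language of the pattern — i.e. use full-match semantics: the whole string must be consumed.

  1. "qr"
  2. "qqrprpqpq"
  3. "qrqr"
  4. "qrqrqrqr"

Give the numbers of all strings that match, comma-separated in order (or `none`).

1 → match
2 → no match — must start with "qr"
3 → match
4 → match

1, 3, 4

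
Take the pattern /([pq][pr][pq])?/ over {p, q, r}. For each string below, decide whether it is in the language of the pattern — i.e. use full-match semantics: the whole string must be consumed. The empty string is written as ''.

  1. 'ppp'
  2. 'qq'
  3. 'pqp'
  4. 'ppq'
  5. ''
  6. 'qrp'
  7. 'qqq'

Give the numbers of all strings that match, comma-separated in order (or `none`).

1, 4, 5, 6

1. 'ppp' → match
2. 'qq' → no match
3. 'pqp' → no match
4. 'ppq' → match
5. '' → match
6. 'qrp' → match
7. 'qqq' → no match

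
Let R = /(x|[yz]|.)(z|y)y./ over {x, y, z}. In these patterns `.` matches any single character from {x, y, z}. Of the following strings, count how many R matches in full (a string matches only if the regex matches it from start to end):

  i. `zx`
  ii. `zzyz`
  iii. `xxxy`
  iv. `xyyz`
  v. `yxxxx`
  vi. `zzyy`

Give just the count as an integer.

i → no match
ii → match
iii → no match
iv → match
v → no match
vi → match
Total matched: 3

3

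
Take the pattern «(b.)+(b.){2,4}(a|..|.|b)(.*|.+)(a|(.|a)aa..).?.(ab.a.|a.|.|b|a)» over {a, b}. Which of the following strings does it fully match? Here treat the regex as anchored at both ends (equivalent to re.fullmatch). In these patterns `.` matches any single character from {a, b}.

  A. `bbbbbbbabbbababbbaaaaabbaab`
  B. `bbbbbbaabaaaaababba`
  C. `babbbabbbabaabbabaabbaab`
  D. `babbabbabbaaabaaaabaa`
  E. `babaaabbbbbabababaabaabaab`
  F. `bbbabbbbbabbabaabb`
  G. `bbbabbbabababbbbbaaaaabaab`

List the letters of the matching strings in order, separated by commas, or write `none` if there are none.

A → match
B → match
C → match
D → no match
E → no match
F → match
G → match

A, B, C, F, G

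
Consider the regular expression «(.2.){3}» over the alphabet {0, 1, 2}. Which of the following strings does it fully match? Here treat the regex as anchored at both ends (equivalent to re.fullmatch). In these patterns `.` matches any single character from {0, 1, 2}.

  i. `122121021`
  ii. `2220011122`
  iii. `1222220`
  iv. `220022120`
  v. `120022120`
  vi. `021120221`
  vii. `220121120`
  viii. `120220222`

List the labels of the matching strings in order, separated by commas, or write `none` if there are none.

i, iv, v, vi, vii, viii

i → match
ii → no match
iii → no match
iv → match
v → match
vi → match
vii → match
viii → match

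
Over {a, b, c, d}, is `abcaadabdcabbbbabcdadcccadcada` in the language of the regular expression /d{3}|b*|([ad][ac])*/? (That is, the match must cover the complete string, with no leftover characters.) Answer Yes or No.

No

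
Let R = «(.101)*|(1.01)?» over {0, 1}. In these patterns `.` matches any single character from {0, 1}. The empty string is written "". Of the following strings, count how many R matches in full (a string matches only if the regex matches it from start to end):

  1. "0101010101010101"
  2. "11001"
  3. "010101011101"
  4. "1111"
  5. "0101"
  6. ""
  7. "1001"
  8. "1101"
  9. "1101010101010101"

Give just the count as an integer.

7

1 → match
2. "11001" → no match
3. "010101011101" → match
4. "1111" → no match
5. "0101" → match
6. "" → match
7. "1001" → match
8. "1101" → match
9 → match
Total matched: 7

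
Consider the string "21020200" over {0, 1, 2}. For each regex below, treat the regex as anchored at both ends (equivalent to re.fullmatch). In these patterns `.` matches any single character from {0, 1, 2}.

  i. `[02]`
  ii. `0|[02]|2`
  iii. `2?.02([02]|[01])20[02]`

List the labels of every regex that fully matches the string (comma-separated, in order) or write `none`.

i → no match
ii → no match
iii → match

iii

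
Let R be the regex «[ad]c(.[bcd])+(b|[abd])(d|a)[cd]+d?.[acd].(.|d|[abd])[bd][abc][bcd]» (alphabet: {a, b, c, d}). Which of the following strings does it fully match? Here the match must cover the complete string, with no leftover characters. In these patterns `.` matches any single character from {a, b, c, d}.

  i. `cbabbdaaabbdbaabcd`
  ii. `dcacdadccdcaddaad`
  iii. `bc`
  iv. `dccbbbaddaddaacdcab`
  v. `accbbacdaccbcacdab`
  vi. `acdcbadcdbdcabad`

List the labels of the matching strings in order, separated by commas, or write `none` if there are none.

i → no match
ii → no match
iii → no match
iv → no match
v → no match
vi → match

vi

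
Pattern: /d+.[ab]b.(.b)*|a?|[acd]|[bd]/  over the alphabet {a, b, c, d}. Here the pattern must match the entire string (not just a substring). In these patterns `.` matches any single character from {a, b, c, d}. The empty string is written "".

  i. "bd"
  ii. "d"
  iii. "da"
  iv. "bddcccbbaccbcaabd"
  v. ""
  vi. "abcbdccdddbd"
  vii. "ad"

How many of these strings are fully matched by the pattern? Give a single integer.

i → no match
ii → match
iii → no match
iv → no match
v → match
vi → no match
vii → no match
Total matched: 2

2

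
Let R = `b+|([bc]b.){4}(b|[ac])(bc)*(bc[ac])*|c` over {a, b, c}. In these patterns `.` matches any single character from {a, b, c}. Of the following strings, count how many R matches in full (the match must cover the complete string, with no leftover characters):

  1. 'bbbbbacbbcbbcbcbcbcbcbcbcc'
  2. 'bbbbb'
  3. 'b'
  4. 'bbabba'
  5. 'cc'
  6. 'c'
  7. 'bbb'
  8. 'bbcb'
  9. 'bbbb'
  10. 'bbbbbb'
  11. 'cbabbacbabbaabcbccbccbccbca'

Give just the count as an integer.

1 → match
2 → match
3 → match
4 → no match
5 → no match
6 → match
7 → match
8 → no match
9 → match
10 → match
11 → match
Total matched: 8

8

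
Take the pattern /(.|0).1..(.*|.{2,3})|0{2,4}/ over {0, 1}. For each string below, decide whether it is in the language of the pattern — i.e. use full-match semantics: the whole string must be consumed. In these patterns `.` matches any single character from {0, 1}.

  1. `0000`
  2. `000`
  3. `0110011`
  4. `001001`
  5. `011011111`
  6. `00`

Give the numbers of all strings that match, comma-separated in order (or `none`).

1 → match
2 → match
3 → match
4 → match
5 → match
6 → match

1, 2, 3, 4, 5, 6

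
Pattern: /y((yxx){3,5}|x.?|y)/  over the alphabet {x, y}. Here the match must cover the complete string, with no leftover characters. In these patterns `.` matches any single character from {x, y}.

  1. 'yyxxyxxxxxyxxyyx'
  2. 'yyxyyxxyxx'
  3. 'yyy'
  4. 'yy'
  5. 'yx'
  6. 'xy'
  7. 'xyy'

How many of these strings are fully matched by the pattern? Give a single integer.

1 → no match
2. 'yyxyyxxyxx' → no match
3. 'yyy' → no match
4. 'yy' → match
5. 'yx' → match
6. 'xy' → no match — must start with 'y'
7. 'xyy' → no match — must start with 'y'
Total matched: 2

2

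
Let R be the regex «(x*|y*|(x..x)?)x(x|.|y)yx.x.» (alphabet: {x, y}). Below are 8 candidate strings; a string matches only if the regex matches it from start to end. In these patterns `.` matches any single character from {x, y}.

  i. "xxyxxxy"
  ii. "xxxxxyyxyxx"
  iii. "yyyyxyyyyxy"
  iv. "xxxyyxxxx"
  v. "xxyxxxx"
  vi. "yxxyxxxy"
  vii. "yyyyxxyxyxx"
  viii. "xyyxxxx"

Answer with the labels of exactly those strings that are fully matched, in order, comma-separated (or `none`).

i. "xxyxxxy" → match
ii. "xxxxxyyxyxx" → match
iii. "yyyyxyyyyxy" → no match
iv. "xxxyyxxxx" → match
v. "xxyxxxx" → match
vi. "yxxyxxxy" → match
vii. "yyyyxxyxyxx" → match
viii. "xyyxxxx" → match

i, ii, iv, v, vi, vii, viii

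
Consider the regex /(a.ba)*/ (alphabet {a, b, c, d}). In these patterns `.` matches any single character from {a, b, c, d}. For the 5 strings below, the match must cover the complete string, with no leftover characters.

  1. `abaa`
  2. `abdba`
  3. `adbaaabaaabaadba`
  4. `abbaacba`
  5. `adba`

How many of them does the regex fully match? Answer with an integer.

1 → no match
2 → no match
3 → match
4 → match
5 → match
Total matched: 3

3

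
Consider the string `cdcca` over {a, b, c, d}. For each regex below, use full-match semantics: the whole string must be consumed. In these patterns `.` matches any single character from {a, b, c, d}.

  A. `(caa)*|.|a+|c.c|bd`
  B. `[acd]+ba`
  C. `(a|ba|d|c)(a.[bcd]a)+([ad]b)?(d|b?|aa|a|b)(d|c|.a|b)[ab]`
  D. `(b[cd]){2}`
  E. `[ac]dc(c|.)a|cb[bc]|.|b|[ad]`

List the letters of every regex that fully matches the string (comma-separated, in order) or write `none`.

E

A → no match
B → no match — must end with `ba`
C → no match
D → no match — must start with `b`
E → match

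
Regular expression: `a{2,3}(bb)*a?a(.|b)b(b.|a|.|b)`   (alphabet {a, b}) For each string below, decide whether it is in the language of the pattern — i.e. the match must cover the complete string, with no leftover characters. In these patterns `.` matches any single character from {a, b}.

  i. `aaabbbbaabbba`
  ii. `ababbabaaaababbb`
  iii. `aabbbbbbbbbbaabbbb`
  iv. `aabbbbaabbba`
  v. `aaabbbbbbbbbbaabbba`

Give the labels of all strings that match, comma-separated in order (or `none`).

i, iii, iv, v

i → match
ii → no match
iii → match
iv → match
v → match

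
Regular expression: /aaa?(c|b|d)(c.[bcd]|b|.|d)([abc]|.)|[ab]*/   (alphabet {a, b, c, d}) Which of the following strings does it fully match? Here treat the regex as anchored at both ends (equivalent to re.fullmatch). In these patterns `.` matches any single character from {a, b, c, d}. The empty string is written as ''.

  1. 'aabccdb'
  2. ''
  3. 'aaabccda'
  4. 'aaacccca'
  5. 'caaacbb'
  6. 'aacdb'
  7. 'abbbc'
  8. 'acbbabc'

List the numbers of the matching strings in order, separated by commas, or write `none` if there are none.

1, 2, 3, 4, 6

1 → match
2 → match
3 → match
4 → match
5 → no match
6 → match
7 → no match
8 → no match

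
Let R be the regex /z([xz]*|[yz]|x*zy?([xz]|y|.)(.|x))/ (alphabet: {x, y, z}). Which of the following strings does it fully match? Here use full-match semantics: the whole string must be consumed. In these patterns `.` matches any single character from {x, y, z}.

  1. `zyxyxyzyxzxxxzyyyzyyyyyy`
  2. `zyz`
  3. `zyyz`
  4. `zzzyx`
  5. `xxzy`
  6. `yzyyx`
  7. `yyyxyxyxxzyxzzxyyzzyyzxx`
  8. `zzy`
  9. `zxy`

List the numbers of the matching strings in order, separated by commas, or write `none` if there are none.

none

1 → no match
2 → no match
3 → no match
4 → no match
5 → no match — must start with `z`
6 → no match — must start with `z`
7 → no match — must start with `z`
8 → no match
9 → no match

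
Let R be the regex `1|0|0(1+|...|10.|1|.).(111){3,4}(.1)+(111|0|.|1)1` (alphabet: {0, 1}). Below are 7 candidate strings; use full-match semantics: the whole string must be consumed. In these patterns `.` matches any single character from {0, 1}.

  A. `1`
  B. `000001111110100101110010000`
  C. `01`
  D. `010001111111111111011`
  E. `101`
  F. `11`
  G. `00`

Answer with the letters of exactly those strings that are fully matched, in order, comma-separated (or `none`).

A

A. `1` → match
B → no match
C. `01` → no match
D → no match
E. `101` → no match
F. `11` → no match
G. `00` → no match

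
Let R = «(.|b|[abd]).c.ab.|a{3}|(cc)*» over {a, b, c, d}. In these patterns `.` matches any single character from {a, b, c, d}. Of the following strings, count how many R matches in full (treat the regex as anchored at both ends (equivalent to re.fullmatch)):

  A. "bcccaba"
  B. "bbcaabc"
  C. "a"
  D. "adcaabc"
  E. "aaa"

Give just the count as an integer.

4

A. "bcccaba" → match
B. "bbcaabc" → match
C. "a" → no match
D. "adcaabc" → match
E. "aaa" → match
Total matched: 4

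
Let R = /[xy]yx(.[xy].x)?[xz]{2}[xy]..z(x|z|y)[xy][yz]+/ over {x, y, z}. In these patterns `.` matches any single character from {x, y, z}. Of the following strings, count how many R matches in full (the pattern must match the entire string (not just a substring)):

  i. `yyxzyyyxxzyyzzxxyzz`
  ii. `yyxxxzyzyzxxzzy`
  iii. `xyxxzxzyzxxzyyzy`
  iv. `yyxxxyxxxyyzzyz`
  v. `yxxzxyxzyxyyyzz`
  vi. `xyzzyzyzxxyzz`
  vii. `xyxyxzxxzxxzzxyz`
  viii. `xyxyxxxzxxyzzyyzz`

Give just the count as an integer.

i → no match
ii → no match
iii → match
iv → no match
v → no match
vi → no match
vii → match
viii → match
Total matched: 3

3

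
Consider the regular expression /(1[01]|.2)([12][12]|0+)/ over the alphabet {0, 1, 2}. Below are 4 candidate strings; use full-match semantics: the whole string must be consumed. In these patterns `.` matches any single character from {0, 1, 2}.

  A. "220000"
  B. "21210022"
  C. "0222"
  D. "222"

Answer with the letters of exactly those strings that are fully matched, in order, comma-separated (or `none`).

A. "220000" → match
B. "21210022" → no match
C. "0222" → match
D. "222" → no match

A, C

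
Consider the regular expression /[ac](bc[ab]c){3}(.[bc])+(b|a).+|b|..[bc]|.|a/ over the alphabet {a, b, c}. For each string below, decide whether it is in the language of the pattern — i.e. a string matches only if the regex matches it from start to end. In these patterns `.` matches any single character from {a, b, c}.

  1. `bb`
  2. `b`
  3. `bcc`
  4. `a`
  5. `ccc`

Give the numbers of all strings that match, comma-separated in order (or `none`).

1 → no match
2 → match
3 → match
4 → match
5 → match

2, 3, 4, 5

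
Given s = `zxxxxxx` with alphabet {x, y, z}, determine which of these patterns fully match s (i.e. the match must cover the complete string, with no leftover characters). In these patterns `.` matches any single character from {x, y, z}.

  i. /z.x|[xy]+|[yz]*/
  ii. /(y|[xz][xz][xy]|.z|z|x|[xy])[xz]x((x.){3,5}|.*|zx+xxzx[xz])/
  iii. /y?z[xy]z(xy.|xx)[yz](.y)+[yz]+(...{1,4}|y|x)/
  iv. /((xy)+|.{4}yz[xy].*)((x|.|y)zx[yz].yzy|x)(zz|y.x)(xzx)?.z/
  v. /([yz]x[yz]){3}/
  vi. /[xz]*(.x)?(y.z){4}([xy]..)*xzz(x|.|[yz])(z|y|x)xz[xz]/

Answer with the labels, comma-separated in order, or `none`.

ii

i → no match
ii → match
iii → no match
iv → no match — must end with `z`
v → no match
vi → no match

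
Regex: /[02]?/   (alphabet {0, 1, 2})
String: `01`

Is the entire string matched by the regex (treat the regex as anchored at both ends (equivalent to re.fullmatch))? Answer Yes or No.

No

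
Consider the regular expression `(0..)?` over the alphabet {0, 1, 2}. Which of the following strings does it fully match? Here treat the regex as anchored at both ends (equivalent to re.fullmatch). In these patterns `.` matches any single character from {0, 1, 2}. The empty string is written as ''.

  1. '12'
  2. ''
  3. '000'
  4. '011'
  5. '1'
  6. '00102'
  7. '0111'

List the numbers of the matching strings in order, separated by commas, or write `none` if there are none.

2, 3, 4

1 → no match
2 → match
3 → match
4 → match
5 → no match
6 → no match
7 → no match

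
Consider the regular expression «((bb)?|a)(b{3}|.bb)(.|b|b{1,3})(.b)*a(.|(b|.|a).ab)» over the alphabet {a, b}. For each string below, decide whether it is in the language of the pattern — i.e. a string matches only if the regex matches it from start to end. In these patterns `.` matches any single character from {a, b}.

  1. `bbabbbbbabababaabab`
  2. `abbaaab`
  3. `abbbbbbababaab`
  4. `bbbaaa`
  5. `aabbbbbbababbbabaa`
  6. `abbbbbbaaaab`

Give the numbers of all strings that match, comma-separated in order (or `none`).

1 → match
2 → no match
3 → match
4 → match
5 → match
6 → match

1, 3, 4, 5, 6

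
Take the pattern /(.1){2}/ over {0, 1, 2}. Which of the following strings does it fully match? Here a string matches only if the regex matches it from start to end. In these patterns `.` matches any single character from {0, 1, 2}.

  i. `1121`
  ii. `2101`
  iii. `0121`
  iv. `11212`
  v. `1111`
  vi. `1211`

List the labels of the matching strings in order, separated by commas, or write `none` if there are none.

i → match
ii → match
iii → match
iv → no match — must end with `1`
v → match
vi → no match

i, ii, iii, v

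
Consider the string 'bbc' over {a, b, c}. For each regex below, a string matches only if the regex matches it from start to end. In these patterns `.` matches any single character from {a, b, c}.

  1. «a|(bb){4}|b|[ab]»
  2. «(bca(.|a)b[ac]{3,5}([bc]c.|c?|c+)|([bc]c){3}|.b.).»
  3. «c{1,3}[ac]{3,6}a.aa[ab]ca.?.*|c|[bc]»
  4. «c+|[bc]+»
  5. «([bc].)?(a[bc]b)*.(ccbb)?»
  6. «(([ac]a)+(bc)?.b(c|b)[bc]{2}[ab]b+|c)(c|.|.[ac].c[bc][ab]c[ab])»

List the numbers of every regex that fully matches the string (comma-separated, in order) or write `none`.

4, 5

1 → no match
2 → no match
3 → no match
4 → match
5 → match
6 → no match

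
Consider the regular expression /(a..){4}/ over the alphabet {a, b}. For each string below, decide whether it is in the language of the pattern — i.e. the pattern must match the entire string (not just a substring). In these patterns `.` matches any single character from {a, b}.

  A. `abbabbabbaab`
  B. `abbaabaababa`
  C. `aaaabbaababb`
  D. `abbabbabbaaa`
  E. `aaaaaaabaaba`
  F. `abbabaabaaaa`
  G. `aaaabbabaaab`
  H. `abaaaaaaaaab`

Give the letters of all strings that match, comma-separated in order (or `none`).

A. `abbabbabbaab` → match
B. `abbaabaababa` → match
C. `aaaabbaababb` → match
D. `abbabbabbaaa` → match
E. `aaaaaaabaaba` → match
F. `abbabaabaaaa` → match
G. `aaaabbabaaab` → match
H. `abaaaaaaaaab` → match

A, B, C, D, E, F, G, H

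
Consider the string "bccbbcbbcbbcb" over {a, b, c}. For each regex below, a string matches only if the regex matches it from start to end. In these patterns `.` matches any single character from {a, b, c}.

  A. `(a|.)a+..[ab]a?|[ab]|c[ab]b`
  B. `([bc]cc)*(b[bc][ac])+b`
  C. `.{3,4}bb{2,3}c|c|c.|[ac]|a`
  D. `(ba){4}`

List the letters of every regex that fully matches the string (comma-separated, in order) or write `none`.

B

A → no match
B → match
C → no match
D → no match — must start with "ba"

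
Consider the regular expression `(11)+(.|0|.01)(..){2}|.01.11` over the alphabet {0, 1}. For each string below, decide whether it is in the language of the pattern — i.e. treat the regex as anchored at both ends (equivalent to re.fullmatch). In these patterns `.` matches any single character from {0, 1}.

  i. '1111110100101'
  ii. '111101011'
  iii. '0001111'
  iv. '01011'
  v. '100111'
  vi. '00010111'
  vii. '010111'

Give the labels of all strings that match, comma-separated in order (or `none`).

i → no match
ii. '111101011' → match
iii. '0001111' → no match
iv. '01011' → no match
v. '100111' → no match
vi. '00010111' → no match
vii. '010111' → no match

ii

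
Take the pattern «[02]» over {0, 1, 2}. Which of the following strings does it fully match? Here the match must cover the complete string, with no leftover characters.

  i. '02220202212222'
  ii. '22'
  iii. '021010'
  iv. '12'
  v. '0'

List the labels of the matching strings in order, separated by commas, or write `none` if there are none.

v

i → no match
ii → no match
iii → no match
iv → no match
v → match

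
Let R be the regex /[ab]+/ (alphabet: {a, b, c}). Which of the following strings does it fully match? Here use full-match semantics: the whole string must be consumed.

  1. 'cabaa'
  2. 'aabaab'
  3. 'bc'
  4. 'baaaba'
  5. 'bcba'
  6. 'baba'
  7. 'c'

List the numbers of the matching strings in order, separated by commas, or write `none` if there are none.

1 → no match
2 → match
3 → no match
4 → match
5 → no match
6 → match
7 → no match

2, 4, 6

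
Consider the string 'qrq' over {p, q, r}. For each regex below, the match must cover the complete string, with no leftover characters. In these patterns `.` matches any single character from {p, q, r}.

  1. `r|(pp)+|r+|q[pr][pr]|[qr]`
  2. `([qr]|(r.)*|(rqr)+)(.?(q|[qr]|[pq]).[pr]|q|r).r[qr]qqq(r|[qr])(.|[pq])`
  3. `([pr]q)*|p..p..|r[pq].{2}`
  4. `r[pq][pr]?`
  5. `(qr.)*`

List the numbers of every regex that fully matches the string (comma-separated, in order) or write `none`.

5

1 → no match
2 → no match
3 → no match
4 → no match — must start with 'r'
5 → match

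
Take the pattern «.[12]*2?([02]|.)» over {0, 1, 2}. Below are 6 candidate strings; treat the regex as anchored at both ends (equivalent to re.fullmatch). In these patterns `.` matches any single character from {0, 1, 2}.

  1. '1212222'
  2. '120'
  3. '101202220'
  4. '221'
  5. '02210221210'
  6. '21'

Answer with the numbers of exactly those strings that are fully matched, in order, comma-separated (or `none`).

1, 2, 4, 6

1 → match
2 → match
3 → no match
4 → match
5 → no match
6 → match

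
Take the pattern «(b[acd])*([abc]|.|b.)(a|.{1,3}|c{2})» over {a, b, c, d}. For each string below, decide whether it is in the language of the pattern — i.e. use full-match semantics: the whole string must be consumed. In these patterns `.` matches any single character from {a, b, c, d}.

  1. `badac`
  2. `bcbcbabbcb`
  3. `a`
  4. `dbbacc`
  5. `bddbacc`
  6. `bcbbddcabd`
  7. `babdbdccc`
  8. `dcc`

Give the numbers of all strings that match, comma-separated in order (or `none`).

1 → match
2 → match
3 → no match
4 → no match
5 → no match
6 → no match
7 → match
8 → match

1, 2, 7, 8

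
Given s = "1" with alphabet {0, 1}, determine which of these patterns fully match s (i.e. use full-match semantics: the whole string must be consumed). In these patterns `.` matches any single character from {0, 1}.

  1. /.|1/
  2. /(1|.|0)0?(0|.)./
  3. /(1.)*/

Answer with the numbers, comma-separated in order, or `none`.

1

1 → match
2 → no match
3 → no match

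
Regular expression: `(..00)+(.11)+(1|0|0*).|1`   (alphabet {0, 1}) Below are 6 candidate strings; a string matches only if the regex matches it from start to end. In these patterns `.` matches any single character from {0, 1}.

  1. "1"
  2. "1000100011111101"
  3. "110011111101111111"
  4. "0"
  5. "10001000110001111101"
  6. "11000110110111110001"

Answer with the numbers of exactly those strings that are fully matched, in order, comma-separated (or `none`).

1 → match
2 → match
3 → match
4 → no match
5 → match
6 → match

1, 2, 3, 5, 6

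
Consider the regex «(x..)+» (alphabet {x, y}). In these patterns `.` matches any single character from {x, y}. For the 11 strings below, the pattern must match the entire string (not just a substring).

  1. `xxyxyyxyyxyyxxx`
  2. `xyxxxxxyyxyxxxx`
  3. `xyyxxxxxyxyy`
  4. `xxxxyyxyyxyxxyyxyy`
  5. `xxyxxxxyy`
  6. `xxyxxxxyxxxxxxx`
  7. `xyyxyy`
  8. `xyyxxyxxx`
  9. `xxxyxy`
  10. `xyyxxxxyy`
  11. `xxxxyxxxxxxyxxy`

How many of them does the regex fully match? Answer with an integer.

10

1 → match
2 → match
3 → match
4 → match
5 → match
6 → match
7 → match
8 → match
9 → no match
10 → match
11 → match
Total matched: 10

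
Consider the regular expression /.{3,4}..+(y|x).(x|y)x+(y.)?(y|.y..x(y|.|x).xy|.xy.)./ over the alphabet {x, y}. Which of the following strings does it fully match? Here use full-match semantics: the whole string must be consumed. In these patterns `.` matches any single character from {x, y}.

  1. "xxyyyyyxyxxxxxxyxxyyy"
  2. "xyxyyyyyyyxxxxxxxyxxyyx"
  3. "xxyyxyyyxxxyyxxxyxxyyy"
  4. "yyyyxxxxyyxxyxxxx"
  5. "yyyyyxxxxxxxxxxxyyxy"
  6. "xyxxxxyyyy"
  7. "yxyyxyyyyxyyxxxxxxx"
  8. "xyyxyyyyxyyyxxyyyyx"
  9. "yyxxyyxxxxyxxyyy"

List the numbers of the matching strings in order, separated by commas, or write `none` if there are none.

none

1 → no match
2 → no match
3 → no match
4 → no match
5 → no match
6. "xyxxxxyyyy" → no match
7 → no match
8 → no match
9 → no match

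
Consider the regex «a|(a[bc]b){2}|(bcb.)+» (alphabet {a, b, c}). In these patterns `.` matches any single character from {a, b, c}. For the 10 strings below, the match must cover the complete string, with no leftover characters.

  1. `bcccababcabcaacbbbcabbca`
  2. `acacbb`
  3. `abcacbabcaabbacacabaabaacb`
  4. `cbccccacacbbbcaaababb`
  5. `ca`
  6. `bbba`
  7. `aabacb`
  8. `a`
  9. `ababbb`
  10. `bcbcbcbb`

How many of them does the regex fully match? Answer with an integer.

1 → no match
2 → no match
3 → no match
4 → no match
5 → no match
6 → no match
7 → no match
8 → match
9 → no match
10 → match
Total matched: 2

2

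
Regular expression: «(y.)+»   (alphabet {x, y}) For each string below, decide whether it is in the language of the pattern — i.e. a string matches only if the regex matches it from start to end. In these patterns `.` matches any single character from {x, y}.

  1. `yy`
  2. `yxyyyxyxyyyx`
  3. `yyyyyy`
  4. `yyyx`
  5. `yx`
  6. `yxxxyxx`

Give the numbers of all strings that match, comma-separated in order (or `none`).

1, 2, 3, 4, 5

1. `yy` → match
2. `yxyyyxyxyyyx` → match
3. `yyyyyy` → match
4. `yyyx` → match
5. `yx` → match
6. `yxxxyxx` → no match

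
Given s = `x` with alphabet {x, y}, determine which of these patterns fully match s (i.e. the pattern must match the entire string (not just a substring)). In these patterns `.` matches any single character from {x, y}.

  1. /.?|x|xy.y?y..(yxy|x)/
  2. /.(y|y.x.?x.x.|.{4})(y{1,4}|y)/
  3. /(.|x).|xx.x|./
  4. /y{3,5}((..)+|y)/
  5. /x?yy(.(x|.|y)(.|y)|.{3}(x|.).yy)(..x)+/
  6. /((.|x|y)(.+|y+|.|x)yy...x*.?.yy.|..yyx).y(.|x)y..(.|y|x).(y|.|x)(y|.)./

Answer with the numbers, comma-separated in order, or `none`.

1 → match
2 → no match — must end with `y`
3 → match
4 → no match — must start with `y`
5 → no match
6 → no match

1, 3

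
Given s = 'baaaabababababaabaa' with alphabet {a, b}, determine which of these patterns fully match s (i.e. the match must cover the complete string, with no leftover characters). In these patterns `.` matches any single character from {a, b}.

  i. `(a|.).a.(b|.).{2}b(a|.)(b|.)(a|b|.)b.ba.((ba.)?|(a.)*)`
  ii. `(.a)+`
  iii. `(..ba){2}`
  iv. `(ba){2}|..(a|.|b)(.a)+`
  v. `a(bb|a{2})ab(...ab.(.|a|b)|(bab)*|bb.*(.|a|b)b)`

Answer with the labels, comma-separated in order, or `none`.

i

i → match
ii → no match
iii → no match — must end with 'ba'
iv → no match
v → no match — must start with 'a'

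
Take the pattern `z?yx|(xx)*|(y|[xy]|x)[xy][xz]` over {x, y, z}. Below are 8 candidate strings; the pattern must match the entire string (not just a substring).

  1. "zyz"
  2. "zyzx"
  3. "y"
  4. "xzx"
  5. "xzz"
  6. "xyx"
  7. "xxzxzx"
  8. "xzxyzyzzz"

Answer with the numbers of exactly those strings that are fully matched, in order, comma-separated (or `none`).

1 → no match
2 → no match
3 → no match
4 → no match
5 → no match
6 → match
7 → no match
8 → no match

6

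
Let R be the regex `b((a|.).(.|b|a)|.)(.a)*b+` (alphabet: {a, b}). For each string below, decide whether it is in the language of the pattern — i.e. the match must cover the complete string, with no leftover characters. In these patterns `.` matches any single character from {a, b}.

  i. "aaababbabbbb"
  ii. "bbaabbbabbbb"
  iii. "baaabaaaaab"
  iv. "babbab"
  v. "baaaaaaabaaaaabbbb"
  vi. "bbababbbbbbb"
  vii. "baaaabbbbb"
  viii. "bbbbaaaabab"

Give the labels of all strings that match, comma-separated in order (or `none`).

i → no match — must start with "b"
ii → no match
iii → match
iv → no match
v → match
vi → no match
vii → no match
viii → match

iii, v, viii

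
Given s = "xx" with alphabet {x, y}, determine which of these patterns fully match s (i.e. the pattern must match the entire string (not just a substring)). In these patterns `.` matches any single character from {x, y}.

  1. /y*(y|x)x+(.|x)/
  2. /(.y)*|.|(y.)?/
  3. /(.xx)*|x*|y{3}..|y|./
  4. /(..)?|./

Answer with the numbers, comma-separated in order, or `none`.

1 → no match
2 → no match
3 → match
4 → match

3, 4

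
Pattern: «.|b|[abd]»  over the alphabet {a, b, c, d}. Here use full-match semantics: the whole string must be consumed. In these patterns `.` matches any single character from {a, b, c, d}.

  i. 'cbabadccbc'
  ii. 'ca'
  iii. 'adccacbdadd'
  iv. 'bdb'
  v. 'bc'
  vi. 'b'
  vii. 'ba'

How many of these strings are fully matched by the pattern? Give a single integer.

i → no match
ii → no match
iii → no match
iv → no match
v → no match
vi → match
vii → no match
Total matched: 1

1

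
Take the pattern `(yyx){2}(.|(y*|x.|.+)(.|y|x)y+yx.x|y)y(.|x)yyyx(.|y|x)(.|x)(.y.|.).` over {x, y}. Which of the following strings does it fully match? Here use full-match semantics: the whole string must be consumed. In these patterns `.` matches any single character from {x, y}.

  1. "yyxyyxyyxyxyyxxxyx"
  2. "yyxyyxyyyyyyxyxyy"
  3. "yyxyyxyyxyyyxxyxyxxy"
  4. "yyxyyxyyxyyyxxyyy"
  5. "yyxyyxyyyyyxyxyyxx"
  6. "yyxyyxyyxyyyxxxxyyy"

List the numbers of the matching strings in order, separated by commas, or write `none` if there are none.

1 → no match
2 → match
3 → no match
4 → match
5 → no match
6 → match

2, 4, 6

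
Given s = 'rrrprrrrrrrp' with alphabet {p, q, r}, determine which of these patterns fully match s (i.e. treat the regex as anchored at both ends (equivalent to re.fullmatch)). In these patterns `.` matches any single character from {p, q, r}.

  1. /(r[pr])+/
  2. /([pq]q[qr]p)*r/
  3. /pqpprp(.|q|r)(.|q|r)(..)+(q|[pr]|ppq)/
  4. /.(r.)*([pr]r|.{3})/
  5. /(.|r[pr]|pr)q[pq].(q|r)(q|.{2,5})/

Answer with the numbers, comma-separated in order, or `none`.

1

1 → match
2 → no match — must end with 'r'
3 → no match — must start with 'pqpprp'
4 → no match
5 → no match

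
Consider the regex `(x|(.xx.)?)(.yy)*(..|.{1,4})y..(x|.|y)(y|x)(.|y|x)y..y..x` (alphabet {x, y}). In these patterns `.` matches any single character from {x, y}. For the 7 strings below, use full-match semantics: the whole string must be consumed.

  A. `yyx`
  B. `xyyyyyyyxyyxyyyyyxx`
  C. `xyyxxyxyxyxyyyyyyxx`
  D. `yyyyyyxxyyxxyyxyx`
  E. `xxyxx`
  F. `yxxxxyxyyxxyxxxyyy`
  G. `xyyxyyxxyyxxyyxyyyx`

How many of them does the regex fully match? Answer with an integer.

1

A → no match
B → match
C → no match
D → no match
E → no match
F → no match — must end with `x`
G → no match
Total matched: 1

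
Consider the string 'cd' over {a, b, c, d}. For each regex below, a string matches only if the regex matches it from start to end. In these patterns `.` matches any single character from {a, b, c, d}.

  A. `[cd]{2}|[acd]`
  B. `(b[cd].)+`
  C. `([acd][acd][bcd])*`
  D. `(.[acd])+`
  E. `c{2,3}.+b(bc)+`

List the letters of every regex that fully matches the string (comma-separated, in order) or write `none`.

A → match
B → no match — must start with 'b'
C → no match
D → match
E → no match — must end with 'bc'

A, D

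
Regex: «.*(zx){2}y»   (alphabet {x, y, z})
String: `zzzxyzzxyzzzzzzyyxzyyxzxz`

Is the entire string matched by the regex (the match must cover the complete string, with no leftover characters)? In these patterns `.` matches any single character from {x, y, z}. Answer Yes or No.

Every match must end with `zxy`, but `zzzxyzzxyzzzzzzyyxzyyxzxz` does not.

No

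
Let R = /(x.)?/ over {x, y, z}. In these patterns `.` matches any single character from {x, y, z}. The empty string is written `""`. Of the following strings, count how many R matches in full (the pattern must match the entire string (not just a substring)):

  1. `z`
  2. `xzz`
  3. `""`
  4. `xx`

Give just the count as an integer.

2

1. `z` → no match
2. `xzz` → no match
3. `""` → match
4. `xx` → match
Total matched: 2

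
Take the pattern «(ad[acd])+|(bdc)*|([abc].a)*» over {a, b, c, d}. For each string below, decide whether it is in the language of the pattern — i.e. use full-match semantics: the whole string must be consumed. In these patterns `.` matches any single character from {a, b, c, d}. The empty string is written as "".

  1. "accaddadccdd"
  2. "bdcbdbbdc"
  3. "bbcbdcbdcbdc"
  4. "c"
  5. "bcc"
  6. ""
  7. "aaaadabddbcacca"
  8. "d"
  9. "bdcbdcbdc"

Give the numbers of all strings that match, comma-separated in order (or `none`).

1. "accaddadccdd" → no match
2. "bdcbdbbdc" → no match
3. "bbcbdcbdcbdc" → no match
4. "c" → no match
5. "bcc" → no match
6. "" → match
7 → no match
8. "d" → no match
9. "bdcbdcbdc" → match

6, 9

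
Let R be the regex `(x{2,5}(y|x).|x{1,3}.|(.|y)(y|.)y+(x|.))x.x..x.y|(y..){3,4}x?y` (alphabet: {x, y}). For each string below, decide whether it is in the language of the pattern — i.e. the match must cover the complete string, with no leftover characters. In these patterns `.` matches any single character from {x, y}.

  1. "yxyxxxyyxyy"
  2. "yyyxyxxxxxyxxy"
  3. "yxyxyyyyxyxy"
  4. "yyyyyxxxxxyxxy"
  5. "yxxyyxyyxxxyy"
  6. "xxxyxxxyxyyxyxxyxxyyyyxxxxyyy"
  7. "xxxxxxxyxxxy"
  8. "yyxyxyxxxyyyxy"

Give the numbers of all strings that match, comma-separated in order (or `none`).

4, 7

1. "yxyxxxyyxyy" → no match
2 → no match
3. "yxyxyyyyxyxy" → no match
4 → match
5 → no match
6 → no match
7. "xxxxxxxyxxxy" → match
8 → no match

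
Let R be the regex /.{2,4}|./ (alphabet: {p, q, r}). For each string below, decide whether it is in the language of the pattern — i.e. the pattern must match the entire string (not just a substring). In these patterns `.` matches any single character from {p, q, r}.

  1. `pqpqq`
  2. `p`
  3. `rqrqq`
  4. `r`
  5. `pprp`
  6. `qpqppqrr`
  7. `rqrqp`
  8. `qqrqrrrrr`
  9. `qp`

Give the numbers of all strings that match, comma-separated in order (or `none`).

1 → no match
2 → match
3 → no match
4 → match
5 → match
6 → no match
7 → no match
8 → no match
9 → match

2, 4, 5, 9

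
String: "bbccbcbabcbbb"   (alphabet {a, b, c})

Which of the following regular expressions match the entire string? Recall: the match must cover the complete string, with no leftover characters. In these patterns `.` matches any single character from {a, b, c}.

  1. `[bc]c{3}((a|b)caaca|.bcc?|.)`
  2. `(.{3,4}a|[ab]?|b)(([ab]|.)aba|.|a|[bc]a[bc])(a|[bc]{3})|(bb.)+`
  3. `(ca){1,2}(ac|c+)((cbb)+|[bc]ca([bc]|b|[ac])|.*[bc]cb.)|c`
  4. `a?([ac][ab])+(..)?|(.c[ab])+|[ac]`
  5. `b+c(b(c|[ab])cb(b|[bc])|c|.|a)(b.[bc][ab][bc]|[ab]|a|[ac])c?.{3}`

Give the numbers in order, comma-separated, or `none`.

1 → no match
2 → no match
3 → no match
4 → no match
5 → match

5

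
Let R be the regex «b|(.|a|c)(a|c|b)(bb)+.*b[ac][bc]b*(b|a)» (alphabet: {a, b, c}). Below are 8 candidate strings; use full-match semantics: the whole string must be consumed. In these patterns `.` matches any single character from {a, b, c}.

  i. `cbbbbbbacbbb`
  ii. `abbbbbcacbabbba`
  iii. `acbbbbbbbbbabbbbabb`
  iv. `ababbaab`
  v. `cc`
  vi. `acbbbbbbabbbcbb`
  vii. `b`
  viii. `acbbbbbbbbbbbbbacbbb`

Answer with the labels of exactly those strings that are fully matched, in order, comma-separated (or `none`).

i → match
ii → match
iii → match
iv → no match
v → no match
vi → match
vii → match
viii → match

i, ii, iii, vi, vii, viii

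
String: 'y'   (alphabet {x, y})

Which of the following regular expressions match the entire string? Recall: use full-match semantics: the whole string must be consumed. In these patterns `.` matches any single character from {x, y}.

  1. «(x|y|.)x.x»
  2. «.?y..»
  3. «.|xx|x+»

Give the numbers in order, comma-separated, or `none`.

1 → no match — must end with 'x'
2 → no match
3 → match

3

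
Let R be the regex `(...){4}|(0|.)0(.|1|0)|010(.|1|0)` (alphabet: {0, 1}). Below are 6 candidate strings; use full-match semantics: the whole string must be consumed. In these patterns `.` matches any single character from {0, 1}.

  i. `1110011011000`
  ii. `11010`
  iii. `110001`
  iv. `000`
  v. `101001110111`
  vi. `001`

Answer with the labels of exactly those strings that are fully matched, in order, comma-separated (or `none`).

iv, v, vi

i → no match
ii → no match
iii → no match
iv → match
v → match
vi → match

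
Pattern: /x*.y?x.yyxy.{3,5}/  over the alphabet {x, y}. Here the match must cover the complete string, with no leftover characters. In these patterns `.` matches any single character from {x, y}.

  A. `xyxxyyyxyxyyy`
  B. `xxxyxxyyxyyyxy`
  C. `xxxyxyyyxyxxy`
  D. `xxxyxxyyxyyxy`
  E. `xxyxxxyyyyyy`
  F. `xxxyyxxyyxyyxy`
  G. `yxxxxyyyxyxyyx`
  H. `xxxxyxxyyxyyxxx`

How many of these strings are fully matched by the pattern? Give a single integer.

A → no match
B → match
C → match
D → match
E → no match
F → match
G → no match
H → match
Total matched: 5

5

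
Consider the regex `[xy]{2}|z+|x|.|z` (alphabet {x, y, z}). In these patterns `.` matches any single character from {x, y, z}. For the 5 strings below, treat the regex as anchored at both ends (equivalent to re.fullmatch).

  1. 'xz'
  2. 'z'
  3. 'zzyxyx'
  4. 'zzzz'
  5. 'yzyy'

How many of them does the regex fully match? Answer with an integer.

1 → no match
2 → match
3 → no match
4 → match
5 → no match
Total matched: 2

2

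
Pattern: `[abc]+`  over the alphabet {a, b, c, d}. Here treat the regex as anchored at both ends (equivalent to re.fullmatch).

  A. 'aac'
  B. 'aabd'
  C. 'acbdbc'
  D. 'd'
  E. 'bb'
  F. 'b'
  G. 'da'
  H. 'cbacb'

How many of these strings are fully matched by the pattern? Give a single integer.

4

A. 'aac' → match
B. 'aabd' → no match
C. 'acbdbc' → no match
D. 'd' → no match
E. 'bb' → match
F. 'b' → match
G. 'da' → no match
H. 'cbacb' → match
Total matched: 4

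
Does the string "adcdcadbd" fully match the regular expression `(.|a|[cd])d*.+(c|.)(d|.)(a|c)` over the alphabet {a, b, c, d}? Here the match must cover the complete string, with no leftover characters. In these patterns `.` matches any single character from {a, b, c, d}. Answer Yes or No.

No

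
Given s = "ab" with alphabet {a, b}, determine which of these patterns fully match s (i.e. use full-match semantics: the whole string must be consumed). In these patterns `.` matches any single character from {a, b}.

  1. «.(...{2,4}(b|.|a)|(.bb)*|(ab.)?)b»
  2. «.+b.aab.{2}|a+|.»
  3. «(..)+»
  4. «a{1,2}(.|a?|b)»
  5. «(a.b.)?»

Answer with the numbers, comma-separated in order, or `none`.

1 → match
2 → no match
3 → match
4 → match
5 → no match

1, 3, 4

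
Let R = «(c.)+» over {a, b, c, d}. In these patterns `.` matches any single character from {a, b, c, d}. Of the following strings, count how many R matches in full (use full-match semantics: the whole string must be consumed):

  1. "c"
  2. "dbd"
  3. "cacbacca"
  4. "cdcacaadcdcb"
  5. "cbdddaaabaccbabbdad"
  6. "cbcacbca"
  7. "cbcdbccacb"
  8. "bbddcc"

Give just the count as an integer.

1 → no match
2 → no match — must start with "c"
3 → no match
4 → no match
5 → no match
6 → match
7 → no match
8 → no match — must start with "c"
Total matched: 1

1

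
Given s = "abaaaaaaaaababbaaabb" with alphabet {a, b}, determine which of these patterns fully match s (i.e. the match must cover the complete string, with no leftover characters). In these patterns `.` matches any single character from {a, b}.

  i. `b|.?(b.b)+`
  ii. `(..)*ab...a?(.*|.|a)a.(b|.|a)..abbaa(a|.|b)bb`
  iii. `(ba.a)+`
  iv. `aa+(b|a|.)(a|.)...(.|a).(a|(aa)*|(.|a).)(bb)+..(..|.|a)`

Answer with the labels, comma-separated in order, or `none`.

ii

i → no match
ii → match
iii → no match — must start with "ba"
iv → no match — must start with "aa"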